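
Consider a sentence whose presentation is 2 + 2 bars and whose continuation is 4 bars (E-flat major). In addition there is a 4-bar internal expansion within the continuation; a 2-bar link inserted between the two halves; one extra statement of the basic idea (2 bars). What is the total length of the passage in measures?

Basic sentence: 2 + 2 + 4 = 8 bars.
8 (basic form) + 4 (internal expansion) + 2 (link) + 2 (extra statement) = 16.

16 measures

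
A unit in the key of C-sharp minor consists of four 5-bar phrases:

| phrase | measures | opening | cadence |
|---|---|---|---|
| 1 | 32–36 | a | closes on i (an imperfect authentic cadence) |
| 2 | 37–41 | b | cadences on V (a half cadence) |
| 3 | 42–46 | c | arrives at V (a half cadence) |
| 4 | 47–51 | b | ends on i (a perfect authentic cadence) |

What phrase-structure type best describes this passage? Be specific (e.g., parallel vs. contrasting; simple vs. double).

Four phrases in two halves: the first half (measures 32–41) ends with a half cadence, the second (mm. 42-51) with a perfect authentic cadence — a large antecedent–consequent pair, i.e. a double period.
Phrase 3 begins with different material from phrase 1, making it contrasting.

contrasting double period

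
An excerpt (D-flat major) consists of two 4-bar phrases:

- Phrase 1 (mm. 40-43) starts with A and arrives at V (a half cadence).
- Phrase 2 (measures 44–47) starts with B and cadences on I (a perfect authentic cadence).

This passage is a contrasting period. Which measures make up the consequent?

measures 44–47

The antecedent is the phrase ending with the weaker cadence (half cadence, phrase 1) and the consequent the one ending more conclusively (perfect authentic cadence, phrase 2); the consequent is measures 44–47.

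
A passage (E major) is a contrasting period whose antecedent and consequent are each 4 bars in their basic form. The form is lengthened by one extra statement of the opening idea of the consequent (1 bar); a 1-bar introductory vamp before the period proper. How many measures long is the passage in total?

10 measures

Basic contrasting period: 4 + 4 = 8 bars.
8 (basic form) + 1 (extra statement) + 1 (introduction) = 10.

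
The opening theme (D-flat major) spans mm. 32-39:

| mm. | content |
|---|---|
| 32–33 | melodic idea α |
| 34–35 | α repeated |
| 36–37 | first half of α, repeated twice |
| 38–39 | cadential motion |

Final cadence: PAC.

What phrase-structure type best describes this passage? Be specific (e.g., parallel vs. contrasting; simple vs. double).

sentence

Basic idea (measures 32–33) + its repetition (mm. 34–35) form the presentation; fragmentation and cadence (mm. 36–39) form the continuation — the 8-bar whole is a sentence.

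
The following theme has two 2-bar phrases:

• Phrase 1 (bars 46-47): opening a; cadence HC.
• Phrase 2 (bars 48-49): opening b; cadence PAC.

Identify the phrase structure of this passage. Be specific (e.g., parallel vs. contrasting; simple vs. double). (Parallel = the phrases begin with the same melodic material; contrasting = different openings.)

contrasting period

Phrase 1 ends with a half cadence (weaker) and phrase 2 with a perfect authentic cadence (stronger): antecedent + consequent = a period.
The two phrases open with different material (a / b), so the period is contrasting.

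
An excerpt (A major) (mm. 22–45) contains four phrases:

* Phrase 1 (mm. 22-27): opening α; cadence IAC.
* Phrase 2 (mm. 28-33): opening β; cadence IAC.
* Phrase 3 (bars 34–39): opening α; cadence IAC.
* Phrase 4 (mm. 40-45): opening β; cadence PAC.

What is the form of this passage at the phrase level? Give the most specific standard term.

Four phrases in two halves: the first half (bars 22-33) ends with an imperfect authentic cadence, the second (measures 34–45) with a perfect authentic cadence — a large antecedent–consequent pair, i.e. a double period.
Phrase 3 begins with the same material as phrase 1, making it parallel.

parallel double period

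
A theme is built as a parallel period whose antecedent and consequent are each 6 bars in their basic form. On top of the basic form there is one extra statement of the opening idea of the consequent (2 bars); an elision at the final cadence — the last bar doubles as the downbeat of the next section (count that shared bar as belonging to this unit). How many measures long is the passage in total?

Basic parallel period: 6 + 6 = 12 bars.
12 (basic form) + 2 (extra statement) = 14.
The elision shares a bar with the next section but does not change this unit's count.

14 measures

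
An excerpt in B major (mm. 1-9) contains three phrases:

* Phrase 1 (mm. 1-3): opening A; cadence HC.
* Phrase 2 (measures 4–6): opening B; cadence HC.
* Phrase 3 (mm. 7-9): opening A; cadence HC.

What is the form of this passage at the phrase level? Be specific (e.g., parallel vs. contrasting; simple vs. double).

phrase group

The final phrase closes with a half cadence, which is not stronger than the preceding half cadence; the 3 phrases lack an overall antecedent–consequent design and so form a phrase group.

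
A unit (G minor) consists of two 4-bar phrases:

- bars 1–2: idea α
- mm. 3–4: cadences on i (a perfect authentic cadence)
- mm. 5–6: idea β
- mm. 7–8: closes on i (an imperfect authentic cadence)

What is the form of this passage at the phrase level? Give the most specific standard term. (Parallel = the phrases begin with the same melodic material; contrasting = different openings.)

phrase group

The second phrase closes with an imperfect authentic cadence, which is not stronger than the first phrase's perfect authentic cadence; without a weak→strong cadential pair there is no antecedent–consequent relationship, so this is a phrase group rather than a period.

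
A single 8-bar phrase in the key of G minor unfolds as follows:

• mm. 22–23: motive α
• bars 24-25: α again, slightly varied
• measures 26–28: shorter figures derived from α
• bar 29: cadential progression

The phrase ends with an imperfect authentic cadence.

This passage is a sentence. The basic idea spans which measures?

The presentation of a sentence is the basic idea (mm. 22–23) plus its repetition (mm. 24–25); the basic idea is therefore measures 22–23.

measures 22–23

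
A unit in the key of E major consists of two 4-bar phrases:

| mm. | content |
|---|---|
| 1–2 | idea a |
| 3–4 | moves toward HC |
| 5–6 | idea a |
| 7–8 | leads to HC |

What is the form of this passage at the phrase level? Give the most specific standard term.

Both phrases have the same opening (a) and the same cadence (half cadence): the second is a restatement, not a consequent, so this is a repeated phrase rather than a period.

repeated phrase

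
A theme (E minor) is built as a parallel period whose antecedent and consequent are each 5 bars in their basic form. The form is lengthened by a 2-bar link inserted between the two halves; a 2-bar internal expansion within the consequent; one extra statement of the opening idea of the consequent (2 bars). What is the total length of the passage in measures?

16 measures

Basic parallel period: 5 + 5 = 10 bars.
10 (basic form) + 2 (link) + 2 (internal expansion) + 2 (extra statement) = 16.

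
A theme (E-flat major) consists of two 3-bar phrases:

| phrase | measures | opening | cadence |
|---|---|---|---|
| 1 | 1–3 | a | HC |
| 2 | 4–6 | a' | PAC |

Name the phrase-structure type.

parallel period

Phrase 1 ends with a half cadence (weaker) and phrase 2 with a perfect authentic cadence (stronger): antecedent + consequent = a period.
The two phrases open with the same material (a / a'), so the period is parallel.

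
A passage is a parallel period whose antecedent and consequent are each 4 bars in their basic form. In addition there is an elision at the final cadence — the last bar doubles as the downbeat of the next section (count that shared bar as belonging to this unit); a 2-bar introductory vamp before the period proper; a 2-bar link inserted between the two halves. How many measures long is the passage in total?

Basic parallel period: 4 + 4 = 8 bars.
8 (basic form) + 2 (introduction) + 2 (link) = 12.
The elision shares a bar with the next section but does not change this unit's count.

12 measures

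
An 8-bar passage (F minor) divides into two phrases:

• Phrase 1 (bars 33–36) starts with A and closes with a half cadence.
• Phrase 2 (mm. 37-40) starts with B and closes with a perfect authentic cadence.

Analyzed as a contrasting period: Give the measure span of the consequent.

The antecedent is the phrase ending with the weaker cadence (half cadence, phrase 1) and the consequent the one ending more conclusively (perfect authentic cadence, phrase 2); the consequent is mm. 37–40.

measures 37–40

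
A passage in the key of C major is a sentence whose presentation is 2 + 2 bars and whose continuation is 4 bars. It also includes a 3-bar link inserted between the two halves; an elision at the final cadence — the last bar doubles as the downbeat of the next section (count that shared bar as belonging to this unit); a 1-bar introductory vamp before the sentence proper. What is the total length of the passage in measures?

12 measures

Basic sentence: 2 + 2 + 4 = 8 bars.
8 (basic form) + 3 (link) + 1 (introduction) = 12.
The elision shares a bar with the next section but does not change this unit's count.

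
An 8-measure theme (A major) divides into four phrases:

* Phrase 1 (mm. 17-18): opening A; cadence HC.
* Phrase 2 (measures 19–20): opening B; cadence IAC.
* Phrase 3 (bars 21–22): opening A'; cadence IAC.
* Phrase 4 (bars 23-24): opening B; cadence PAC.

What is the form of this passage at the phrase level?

parallel double period

Four phrases in two halves: the first half (mm. 17-20) ends with an imperfect authentic cadence, the second (mm. 21–24) with a perfect authentic cadence — a large antecedent–consequent pair, i.e. a double period.
Phrase 3 begins with the same material as phrase 1, making it parallel.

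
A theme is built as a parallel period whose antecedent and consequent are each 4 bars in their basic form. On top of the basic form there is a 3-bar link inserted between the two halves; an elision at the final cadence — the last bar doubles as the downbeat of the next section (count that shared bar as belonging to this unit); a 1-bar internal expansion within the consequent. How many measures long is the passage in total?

12 measures

Basic parallel period: 4 + 4 = 8 bars.
8 (basic form) + 3 (link) + 1 (internal expansion) = 12.
The elision shares a bar with the next section but does not change this unit's count.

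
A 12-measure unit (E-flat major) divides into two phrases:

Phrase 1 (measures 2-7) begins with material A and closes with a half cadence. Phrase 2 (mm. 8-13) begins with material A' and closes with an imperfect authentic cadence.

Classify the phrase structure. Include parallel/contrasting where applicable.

Phrase 1 ends with a half cadence (weaker) and phrase 2 with an imperfect authentic cadence (stronger): antecedent + consequent = a period.
The two phrases open with the same material (A / A'), so the period is parallel.

parallel period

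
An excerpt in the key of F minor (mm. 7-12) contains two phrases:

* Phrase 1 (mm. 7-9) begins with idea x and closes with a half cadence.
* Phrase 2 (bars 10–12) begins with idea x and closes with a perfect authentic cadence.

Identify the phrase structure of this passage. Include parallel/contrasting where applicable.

Phrase 1 ends with a half cadence (weaker) and phrase 2 with a perfect authentic cadence (stronger): antecedent + consequent = a period.
The two phrases open with the same material (x / x), so the period is parallel.

parallel period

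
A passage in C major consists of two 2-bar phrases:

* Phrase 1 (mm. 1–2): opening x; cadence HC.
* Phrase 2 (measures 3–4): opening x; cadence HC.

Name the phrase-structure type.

repeated phrase

Both phrases have the same opening (x) and the same cadence (half cadence): the second is a restatement, not a consequent, so this is a repeated phrase rather than a period.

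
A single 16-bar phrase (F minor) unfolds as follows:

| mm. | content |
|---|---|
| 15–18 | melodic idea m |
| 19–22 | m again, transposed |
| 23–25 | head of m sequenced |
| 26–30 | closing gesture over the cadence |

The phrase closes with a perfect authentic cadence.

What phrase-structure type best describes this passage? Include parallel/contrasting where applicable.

Basic idea (bars 15-18) + its repetition (bars 19–22) form the presentation; fragmentation and cadence (mm. 23-30) form the continuation — the 16-bar whole is a sentence.

sentence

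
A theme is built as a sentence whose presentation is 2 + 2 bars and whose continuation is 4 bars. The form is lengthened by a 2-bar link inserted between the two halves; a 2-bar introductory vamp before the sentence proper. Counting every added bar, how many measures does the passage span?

12 measures

Basic sentence: 2 + 2 + 4 = 8 bars.
8 (basic form) + 2 (link) + 2 (introduction) = 12.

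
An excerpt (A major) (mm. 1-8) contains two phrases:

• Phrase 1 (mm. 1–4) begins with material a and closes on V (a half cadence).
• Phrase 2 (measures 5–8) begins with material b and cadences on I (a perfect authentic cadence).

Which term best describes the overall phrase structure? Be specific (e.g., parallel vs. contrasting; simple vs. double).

Phrase 1 ends with a half cadence (weaker) and phrase 2 with a perfect authentic cadence (stronger): antecedent + consequent = a period.
The two phrases open with different material (a / b), so the period is contrasting.

contrasting period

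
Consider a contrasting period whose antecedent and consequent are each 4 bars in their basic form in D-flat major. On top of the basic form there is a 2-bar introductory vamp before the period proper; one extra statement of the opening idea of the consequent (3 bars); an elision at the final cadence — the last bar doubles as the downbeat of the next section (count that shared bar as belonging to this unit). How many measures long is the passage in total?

Basic contrasting period: 4 + 4 = 8 bars.
8 (basic form) + 2 (introduction) + 3 (extra statement) = 13.
The elision shares a bar with the next section but does not change this unit's count.

13 measures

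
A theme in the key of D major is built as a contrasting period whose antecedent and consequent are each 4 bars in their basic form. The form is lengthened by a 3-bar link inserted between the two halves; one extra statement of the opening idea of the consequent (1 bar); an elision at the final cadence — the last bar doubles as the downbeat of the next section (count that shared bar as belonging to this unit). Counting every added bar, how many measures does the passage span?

Basic contrasting period: 4 + 4 = 8 bars.
8 (basic form) + 3 (link) + 1 (extra statement) = 12.
The elision shares a bar with the next section but does not change this unit's count.

12 measures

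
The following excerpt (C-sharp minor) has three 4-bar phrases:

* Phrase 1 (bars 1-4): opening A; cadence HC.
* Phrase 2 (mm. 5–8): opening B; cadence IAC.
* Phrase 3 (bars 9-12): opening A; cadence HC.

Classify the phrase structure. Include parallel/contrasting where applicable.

phrase group

The final phrase closes with a half cadence, which is not stronger than the preceding imperfect authentic cadence; the 3 phrases lack an overall antecedent–consequent design and so form a phrase group.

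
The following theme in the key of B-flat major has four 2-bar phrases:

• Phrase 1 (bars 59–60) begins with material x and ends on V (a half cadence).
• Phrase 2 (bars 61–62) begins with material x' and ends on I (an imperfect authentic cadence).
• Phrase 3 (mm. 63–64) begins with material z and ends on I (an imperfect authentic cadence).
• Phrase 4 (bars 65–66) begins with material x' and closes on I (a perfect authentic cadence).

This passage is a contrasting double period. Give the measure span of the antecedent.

In a double period the four phrases pair into a large antecedent (phrases 1–2, ending imperfect authentic cadence) and a large consequent (phrases 3–4, ending perfect authentic cadence). The antecedent spans measures 59–62.

measures 59–62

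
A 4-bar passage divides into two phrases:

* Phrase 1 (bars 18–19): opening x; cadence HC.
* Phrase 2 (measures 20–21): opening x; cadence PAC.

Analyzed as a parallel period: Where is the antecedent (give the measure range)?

measures 18–19

The antecedent is the phrase ending with the weaker cadence (half cadence, phrase 1) and the consequent the one ending more conclusively (perfect authentic cadence, phrase 2); the antecedent is mm. 18–19.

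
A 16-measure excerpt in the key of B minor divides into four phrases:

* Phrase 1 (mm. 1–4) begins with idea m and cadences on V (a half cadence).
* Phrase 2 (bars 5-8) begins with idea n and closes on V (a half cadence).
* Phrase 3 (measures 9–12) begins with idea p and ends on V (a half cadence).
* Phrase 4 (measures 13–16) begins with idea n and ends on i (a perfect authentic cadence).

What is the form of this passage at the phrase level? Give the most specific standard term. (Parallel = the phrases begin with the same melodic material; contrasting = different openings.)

contrasting double period

Four phrases in two halves: the first half (mm. 1-8) ends with a half cadence, the second (mm. 9-16) with a perfect authentic cadence — a large antecedent–consequent pair, i.e. a double period.
Phrase 3 begins with different material from phrase 1, making it contrasting.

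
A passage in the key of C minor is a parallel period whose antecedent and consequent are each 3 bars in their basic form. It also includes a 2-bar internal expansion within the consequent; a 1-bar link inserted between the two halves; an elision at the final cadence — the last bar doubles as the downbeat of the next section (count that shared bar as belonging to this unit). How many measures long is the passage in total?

Basic parallel period: 3 + 3 = 6 bars.
6 (basic form) + 2 (internal expansion) + 1 (link) = 9.
The elision shares a bar with the next section but does not change this unit's count.

9 measures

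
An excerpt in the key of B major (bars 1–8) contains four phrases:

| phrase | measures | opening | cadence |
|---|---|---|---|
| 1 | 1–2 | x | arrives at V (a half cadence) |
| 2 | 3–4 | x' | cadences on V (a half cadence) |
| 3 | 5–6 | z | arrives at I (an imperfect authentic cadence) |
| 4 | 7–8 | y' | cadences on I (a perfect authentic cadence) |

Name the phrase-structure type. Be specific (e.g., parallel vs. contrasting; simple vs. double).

Four phrases in two halves: the first half (bars 1-4) ends with a half cadence, the second (mm. 5–8) with a perfect authentic cadence — a large antecedent–consequent pair, i.e. a double period.
Phrase 3 begins with different material from phrase 1, making it contrasting.

contrasting double period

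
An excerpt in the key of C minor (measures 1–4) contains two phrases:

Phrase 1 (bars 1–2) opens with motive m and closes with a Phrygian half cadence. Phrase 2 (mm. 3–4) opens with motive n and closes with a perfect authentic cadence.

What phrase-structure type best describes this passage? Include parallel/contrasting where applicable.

contrasting period

Phrase 1 ends with a Phrygian half cadence (weaker) and phrase 2 with a perfect authentic cadence (stronger): antecedent + consequent = a period.
The two phrases open with different material (m / n), so the period is contrasting.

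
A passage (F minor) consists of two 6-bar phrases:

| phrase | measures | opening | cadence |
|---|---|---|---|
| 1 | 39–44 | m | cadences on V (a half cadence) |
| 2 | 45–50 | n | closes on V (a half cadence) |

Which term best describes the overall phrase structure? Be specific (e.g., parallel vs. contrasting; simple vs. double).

The second phrase closes with a half cadence, which is not stronger than the first phrase's half cadence; without a weak→strong cadential pair there is no antecedent–consequent relationship, so this is a phrase group rather than a period.

phrase group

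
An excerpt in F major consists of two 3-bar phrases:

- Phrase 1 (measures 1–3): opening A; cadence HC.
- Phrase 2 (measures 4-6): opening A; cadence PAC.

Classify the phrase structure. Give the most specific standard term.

Phrase 1 ends with a half cadence (weaker) and phrase 2 with a perfect authentic cadence (stronger): antecedent + consequent = a period.
The two phrases open with the same material (A / A), so the period is parallel.

parallel period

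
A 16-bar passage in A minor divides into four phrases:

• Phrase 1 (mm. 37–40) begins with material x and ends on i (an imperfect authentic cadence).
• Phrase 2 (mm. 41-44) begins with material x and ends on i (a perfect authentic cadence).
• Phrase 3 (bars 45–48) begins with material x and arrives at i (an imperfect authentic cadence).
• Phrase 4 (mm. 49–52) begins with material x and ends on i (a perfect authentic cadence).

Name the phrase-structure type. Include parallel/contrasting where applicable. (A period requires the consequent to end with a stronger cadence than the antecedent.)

repeated period

The cadence pattern IAC–PAC–IAC–PAC is weak–strong twice, and phrases 3–4 restate phrases 1–2: a period heard twice, not a double period (which would end weakly at phrase 2).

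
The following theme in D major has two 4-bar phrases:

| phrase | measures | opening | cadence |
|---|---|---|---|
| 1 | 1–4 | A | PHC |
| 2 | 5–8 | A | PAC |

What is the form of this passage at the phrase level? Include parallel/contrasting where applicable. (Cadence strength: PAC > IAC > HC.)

Phrase 1 ends with a Phrygian half cadence (weaker) and phrase 2 with a perfect authentic cadence (stronger): antecedent + consequent = a period.
The two phrases open with the same material (A / A), so the period is parallel.

parallel period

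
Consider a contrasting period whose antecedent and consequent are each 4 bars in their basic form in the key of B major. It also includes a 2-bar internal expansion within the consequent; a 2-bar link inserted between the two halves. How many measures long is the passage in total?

12 measures

Basic contrasting period: 4 + 4 = 8 bars.
8 (basic form) + 2 (internal expansion) + 2 (link) = 12.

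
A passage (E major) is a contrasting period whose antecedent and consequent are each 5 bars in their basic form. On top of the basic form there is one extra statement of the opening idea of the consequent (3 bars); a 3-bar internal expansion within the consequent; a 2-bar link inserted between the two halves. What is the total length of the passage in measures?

Basic contrasting period: 5 + 5 = 10 bars.
10 (basic form) + 3 (extra statement) + 3 (internal expansion) + 2 (link) = 18.

18 measures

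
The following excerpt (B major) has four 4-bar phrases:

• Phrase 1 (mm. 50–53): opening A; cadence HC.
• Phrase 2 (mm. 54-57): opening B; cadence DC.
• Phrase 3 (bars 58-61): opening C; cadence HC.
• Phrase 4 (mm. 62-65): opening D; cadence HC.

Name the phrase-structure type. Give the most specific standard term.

phrase group

Phrase 4 ends with a half cadence, no stronger than phrase 2's deceptive cadence, so the four phrases do not form a double period; nor do phrases 3–4 duplicate 1–2, so it is not a repeated period. With no phrase reaching a conclusive cadence, the passage is a phrase group.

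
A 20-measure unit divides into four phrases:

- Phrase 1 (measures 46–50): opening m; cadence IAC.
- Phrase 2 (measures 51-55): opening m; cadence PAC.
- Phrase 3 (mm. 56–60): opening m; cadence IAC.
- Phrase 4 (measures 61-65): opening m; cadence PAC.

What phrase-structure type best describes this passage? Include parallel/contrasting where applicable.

The cadence pattern IAC–PAC–IAC–PAC is weak–strong twice, and phrases 3–4 restate phrases 1–2: a period heard twice, not a double period (which would end weakly at phrase 2).

repeated period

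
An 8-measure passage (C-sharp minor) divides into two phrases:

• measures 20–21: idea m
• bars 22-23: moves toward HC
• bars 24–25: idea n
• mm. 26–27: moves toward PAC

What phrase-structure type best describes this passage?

contrasting period

Phrase 1 ends with a half cadence (weaker) and phrase 2 with a perfect authentic cadence (stronger): antecedent + consequent = a period.
The two phrases open with different material (m / n), so the period is contrasting.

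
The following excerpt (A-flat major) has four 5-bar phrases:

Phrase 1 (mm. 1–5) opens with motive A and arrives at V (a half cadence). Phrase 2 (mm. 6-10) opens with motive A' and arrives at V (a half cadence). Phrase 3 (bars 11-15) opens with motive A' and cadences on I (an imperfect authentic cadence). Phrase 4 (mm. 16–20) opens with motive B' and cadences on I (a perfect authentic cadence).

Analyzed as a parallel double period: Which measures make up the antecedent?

In a double period the four phrases pair into a large antecedent (phrases 1–2, ending half cadence) and a large consequent (phrases 3–4, ending perfect authentic cadence). The antecedent spans measures 1–10.

measures 1–10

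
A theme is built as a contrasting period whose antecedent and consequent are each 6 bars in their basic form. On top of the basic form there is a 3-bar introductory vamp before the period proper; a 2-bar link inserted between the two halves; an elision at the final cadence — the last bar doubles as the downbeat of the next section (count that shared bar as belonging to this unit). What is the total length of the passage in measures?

Basic contrasting period: 6 + 6 = 12 bars.
12 (basic form) + 3 (introduction) + 2 (link) = 17.
The elision shares a bar with the next section but does not change this unit's count.

17 measures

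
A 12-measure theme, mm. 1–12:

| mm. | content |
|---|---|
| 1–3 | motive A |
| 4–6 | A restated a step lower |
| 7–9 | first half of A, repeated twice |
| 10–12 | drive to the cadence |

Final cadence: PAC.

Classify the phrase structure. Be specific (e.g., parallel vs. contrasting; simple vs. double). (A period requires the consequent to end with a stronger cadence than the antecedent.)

sentence

Basic idea (measures 1-3) + its repetition (mm. 4–6) form the presentation; fragmentation and cadence (measures 7-12) form the continuation — the 12-bar whole is a sentence.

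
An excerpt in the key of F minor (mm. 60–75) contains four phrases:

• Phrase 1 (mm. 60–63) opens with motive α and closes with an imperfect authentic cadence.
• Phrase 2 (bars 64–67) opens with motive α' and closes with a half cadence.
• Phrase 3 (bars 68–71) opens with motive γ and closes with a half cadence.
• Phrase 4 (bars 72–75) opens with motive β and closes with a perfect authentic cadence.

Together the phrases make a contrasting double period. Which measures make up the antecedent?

In a double period the first pair of phrases (ending half cadence) is the large antecedent and the second pair (ending perfect authentic cadence) is the large consequent; the antecedent is measures 60–67.

measures 60–67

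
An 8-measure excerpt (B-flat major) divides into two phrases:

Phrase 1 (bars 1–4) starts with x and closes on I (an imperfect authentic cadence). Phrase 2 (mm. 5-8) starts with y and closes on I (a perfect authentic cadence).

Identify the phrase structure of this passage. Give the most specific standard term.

Phrase 1 ends with an imperfect authentic cadence (weaker) and phrase 2 with a perfect authentic cadence (stronger): antecedent + consequent = a period.
The two phrases open with different material (x / y), so the period is contrasting.

contrasting period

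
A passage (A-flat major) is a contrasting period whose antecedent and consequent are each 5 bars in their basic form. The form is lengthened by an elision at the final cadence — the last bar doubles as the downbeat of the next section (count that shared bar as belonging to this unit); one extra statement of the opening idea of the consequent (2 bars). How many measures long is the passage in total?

12 measures

Basic contrasting period: 5 + 5 = 10 bars.
10 (basic form) + 2 (extra statement) = 12.
The elision shares a bar with the next section but does not change this unit's count.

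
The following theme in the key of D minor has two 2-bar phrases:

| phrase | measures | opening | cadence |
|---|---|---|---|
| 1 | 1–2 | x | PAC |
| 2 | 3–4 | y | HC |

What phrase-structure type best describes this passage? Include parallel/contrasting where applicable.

The second phrase closes with a half cadence, which is not stronger than the first phrase's perfect authentic cadence; without a weak→strong cadential pair there is no antecedent–consequent relationship, so this is a phrase group rather than a period.

phrase group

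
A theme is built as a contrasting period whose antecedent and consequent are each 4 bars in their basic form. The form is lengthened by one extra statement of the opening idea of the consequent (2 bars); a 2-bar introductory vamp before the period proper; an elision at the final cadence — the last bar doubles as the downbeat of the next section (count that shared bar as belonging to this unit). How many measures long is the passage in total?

12 measures

Basic contrasting period: 4 + 4 = 8 bars.
8 (basic form) + 2 (extra statement) + 2 (introduction) = 12.
The elision shares a bar with the next section but does not change this unit's count.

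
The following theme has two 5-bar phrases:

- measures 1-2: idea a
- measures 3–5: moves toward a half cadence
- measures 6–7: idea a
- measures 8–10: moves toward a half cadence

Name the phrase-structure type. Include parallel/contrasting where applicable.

repeated phrase

Both phrases have the same opening (a) and the same cadence (half cadence): the second is a restatement, not a consequent, so this is a repeated phrase rather than a period.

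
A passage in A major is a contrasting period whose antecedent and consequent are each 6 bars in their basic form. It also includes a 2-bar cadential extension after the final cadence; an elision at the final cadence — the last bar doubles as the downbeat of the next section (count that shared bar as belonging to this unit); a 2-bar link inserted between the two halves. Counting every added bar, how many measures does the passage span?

16 measures

Basic contrasting period: 6 + 6 = 12 bars.
12 (basic form) + 2 (cadential extension) + 2 (link) = 16.
The elision shares a bar with the next section but does not change this unit's count.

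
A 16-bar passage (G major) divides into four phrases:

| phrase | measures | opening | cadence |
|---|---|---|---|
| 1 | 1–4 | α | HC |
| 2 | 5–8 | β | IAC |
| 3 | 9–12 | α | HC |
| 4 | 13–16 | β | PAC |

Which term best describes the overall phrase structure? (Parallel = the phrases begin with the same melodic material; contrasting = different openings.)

Four phrases in two halves: the first half (bars 1–8) ends with an imperfect authentic cadence, the second (mm. 9–16) with a perfect authentic cadence — a large antecedent–consequent pair, i.e. a double period.
Phrase 3 begins with the same material as phrase 1, making it parallel.

parallel double period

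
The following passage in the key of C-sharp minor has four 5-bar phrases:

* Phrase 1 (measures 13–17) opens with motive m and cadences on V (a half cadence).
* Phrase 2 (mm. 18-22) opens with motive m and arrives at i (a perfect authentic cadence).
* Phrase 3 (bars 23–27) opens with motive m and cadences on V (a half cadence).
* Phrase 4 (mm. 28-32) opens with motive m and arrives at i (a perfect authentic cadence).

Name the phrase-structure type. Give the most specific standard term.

repeated period

The cadence pattern HC–PAC–HC–PAC is weak–strong twice, and phrases 3–4 restate phrases 1–2: a period heard twice, not a double period (which would end weakly at phrase 2).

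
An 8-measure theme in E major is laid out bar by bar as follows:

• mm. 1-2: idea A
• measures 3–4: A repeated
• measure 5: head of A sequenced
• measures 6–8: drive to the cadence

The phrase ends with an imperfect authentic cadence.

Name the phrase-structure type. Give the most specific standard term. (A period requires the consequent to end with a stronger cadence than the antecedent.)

sentence

Basic idea (bars 1–2) + its repetition (measures 3–4) form the presentation; fragmentation and cadence (bars 5-8) form the continuation — the 8-bar whole is a sentence.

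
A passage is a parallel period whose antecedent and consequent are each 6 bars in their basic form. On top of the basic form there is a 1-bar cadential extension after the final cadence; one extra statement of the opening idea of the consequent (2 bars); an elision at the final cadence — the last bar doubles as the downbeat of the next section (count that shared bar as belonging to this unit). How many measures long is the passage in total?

15 measures

Basic parallel period: 6 + 6 = 12 bars.
12 (basic form) + 1 (cadential extension) + 2 (extra statement) = 15.
The elision shares a bar with the next section but does not change this unit's count.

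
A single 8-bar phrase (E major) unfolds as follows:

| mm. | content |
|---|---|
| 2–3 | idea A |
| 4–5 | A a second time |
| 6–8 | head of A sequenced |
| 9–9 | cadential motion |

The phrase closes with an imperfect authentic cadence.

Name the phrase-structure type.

Basic idea (mm. 2–3) + its repetition (bars 4-5) form the presentation; fragmentation and cadence (mm. 6–9) form the continuation — the 8-bar whole is a sentence.

sentence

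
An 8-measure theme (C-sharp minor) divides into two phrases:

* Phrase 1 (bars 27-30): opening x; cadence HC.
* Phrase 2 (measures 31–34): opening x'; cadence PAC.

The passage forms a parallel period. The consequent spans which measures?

The antecedent is the phrase ending with the weaker cadence (half cadence, phrase 1) and the consequent the one ending more conclusively (perfect authentic cadence, phrase 2); the consequent is mm. 31–34.

measures 31–34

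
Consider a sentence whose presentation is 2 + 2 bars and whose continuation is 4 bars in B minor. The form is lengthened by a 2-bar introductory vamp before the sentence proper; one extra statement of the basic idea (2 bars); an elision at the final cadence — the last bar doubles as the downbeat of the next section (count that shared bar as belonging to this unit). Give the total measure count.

12 measures

Basic sentence: 2 + 2 + 4 = 8 bars.
8 (basic form) + 2 (introduction) + 2 (extra statement) = 12.
The elision shares a bar with the next section but does not change this unit's count.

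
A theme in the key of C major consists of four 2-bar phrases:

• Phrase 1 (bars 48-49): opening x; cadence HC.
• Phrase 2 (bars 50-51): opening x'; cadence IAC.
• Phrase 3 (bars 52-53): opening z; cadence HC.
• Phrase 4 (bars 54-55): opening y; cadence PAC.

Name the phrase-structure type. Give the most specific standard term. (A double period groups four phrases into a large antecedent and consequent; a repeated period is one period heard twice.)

Four phrases in two halves: the first half (mm. 48–51) ends with an imperfect authentic cadence, the second (mm. 52–55) with a perfect authentic cadence — a large antecedent–consequent pair, i.e. a double period.
Phrase 3 begins with different material from phrase 1, making it contrasting.

contrasting double period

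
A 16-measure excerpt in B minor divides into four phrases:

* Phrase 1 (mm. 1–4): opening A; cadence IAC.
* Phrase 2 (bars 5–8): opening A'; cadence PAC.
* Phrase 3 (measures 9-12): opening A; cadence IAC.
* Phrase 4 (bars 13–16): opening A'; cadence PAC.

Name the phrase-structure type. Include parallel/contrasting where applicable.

repeated period

The cadence pattern IAC–PAC–IAC–PAC is weak–strong twice, and phrases 3–4 restate phrases 1–2: a period heard twice, not a double period (which would end weakly at phrase 2).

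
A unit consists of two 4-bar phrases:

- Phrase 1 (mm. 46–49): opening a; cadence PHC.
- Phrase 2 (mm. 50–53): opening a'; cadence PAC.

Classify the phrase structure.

Phrase 1 ends with a Phrygian half cadence (weaker) and phrase 2 with a perfect authentic cadence (stronger): antecedent + consequent = a period.
The two phrases open with the same material (a / a'), so the period is parallel.

parallel period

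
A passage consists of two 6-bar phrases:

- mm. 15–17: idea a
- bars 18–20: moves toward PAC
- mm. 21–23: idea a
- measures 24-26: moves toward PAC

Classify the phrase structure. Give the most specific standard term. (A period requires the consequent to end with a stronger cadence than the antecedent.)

repeated phrase

Both phrases have the same opening (a) and the same cadence (perfect authentic cadence): the second is a restatement, not a consequent, so this is a repeated phrase rather than a period.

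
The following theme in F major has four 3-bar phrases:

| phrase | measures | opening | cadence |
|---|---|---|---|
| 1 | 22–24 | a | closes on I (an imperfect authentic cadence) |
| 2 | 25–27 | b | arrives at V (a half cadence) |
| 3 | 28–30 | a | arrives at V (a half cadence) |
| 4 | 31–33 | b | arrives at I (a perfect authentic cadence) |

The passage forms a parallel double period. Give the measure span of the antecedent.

measures 22–27

In a double period the first pair of phrases (ending half cadence) is the large antecedent and the second pair (ending perfect authentic cadence) is the large consequent; the antecedent is measures 22–27.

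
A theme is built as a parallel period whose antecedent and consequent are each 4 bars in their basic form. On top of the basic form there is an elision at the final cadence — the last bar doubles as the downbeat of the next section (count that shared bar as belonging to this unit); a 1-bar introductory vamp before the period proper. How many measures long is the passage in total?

Basic parallel period: 4 + 4 = 8 bars.
8 (basic form) + 1 (introduction) = 9.
The elision shares a bar with the next section but does not change this unit's count.

9 measures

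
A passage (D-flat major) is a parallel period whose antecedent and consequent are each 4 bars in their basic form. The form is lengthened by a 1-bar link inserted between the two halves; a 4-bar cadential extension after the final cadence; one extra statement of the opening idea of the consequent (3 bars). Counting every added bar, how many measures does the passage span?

Basic parallel period: 4 + 4 = 8 bars.
8 (basic form) + 1 (link) + 4 (cadential extension) + 3 (extra statement) = 16.

16 measures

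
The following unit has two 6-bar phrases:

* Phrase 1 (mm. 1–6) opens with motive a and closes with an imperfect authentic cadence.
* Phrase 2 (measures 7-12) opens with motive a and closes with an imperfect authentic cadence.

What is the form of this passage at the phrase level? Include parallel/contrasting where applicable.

repeated phrase

Both phrases have the same opening (a) and the same cadence (imperfect authentic cadence): the second is a restatement, not a consequent, so this is a repeated phrase rather than a period.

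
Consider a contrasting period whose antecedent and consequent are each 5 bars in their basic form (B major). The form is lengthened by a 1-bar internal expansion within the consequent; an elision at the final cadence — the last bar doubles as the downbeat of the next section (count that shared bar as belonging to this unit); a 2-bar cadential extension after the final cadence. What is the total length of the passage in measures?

13 measures

Basic contrasting period: 5 + 5 = 10 bars.
10 (basic form) + 1 (internal expansion) + 2 (cadential extension) = 13.
The elision shares a bar with the next section but does not change this unit's count.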